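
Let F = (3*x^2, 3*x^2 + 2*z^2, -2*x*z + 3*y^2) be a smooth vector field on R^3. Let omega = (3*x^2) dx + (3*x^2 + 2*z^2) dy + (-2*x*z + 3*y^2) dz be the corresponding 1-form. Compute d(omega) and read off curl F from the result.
d(omega) = (6*y - 4*z) dy ∧ dz + (2*z) dz ∧ dx + (6*x) dx ∧ dy; curl F = (6*y - 4*z, 2*z, 6*x)

d omega = sum_{i<j} (∂f_j/∂x_i - ∂f_i/∂x_j) dx_i ∧ dx_j. Under the identification (dy ∧ dz, dz ∧ dx, dx ∧ dy) ↔ (e_x, e_y, e_z), the coefficients are exactly the components of curl F. Compute:
  ∂R/∂y - ∂Q/∂z = (6*y) - (4*z) = 6*y - 4*z
  ∂P/∂z - ∂R/∂x = (0) - (-2*z) = 2*z
  ∂Q/∂x - ∂P/∂y = (6*x) - (0) = 6*x.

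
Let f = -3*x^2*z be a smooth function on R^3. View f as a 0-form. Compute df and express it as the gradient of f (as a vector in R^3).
df = (-6*x*z) dx + (0) dy + (-3*x^2) dz; grad f = (-6*x*z, 0, -3*x^2)

For a 0-form f, d f = (∂f/∂x) dx + (∂f/∂y) dy + (∂f/∂z) dz. The components of the vector representation are exactly the entries of grad f in Cartesian coordinates:
  ∂f/∂x = -6*x*z
  ∂f/∂y = 0
  ∂f/∂z = -3*x^2.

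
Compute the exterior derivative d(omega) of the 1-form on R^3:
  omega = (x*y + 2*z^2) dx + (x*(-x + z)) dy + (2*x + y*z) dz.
d(omega) = (-3*x + z) dx ∧ dy + (2 - 4*z) dx ∧ dz + (-x + z) dy ∧ dz

For a 1-form omega = sum_i f_i dx_i, the exterior derivative is
  d(omega) = sum_{i < j} (∂f_j/∂x_i - ∂f_i/∂x_j) dx_i ∧ dx_j.
  coefficient of dx ∧ dy: ∂f_2/∂x - ∂f_1/∂y = ∂(x*(-x + z))/∂x - ∂(x*y + 2*z^2)/∂y = -3*x + z
  coefficient of dx ∧ dz: ∂f_3/∂x - ∂f_1/∂z = ∂(2*x + y*z)/∂x - ∂(x*y + 2*z^2)/∂z = 2 - 4*z
  coefficient of dy ∧ dz: ∂f_3/∂y - ∂f_2/∂z = ∂(2*x + y*z)/∂y - ∂(x*(-x + z))/∂z = -x + z
Assembling: d(omega) = (-3*x + z) dx ∧ dy + (2 - 4*z) dx ∧ dz + (-x + z) dy ∧ dz.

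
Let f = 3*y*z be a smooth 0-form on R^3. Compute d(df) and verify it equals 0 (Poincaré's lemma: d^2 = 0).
d(df) = 0

Step 1: df = sum_i (∂f/∂x_i) dx_i = (0) dx + (3*z) dy + (3*y) dz.
Step 2: Apply d again. Using the 1-form formula, the coefficient of dx ∧ dy in d(df) is ∂^2 f/∂x ∂y - ∂^2 f/∂y ∂x = (0) - (0) = 0 (equality of mixed partials for smooth f).
Similarly for dx ∧ dz and dy ∧ dz — all coefficients vanish. So d(df) = 0.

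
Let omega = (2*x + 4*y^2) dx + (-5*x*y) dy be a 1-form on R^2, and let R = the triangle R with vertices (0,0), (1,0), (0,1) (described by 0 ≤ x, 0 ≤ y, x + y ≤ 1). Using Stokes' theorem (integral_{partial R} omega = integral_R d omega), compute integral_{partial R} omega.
integral_(partial R) omega = -13/6

Stokes: integral_partial_R omega = integral_R d omega with d omega = (∂Q/∂x - ∂P/∂y) dx ∧ dy.
  ∂Q/∂x = -5*y
  ∂P/∂y = 8*y
  integrand = ∂Q/∂x - ∂P/∂y = -13*y.
Integrating over R: integral_0^1 integral_0^{1-x} (-13*y) dy dx = -13/6.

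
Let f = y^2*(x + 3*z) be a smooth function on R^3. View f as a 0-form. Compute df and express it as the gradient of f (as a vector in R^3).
df = (y^2) dx + (2*y*(x + 3*z)) dy + (3*y^2) dz; grad f = (y^2, 2*y*(x + 3*z), 3*y^2)

For a 0-form f, d f = (∂f/∂x) dx + (∂f/∂y) dy + (∂f/∂z) dz. The components of the vector representation are exactly the entries of grad f in Cartesian coordinates:
  ∂f/∂x = y^2
  ∂f/∂y = 2*y*(x + 3*z)
  ∂f/∂z = 3*y^2.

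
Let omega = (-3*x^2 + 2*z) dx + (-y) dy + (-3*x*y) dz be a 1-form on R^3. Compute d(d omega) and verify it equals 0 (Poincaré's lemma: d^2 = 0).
d(d omega) = 0

Step 1: d omega = sum_{i<j} (∂f_j/∂x_i - ∂f_i/∂x_j) dx_i ∧ dx_j:
  coeff of dx ∧ dy: 0
  coeff of dx ∧ dz: -3*y - 2
  coeff of dy ∧ dz: -3*x
Step 2: Apply d again to each 2-form coefficient. The only possible 3-form in R^3 is dx ∧ dy ∧ dz, with coefficient
  ∂(coeff of dy∧dz)/∂x - ∂(coeff of dx∧dz)/∂y + ∂(coeff of dx∧dy)/∂z
  = ∂/∂x (-3*x) - ∂/∂y (-3*y - 2) + ∂/∂z (0).
Each of these terms simplifies to sums of mixed partials that cancel in pairs. The result is 0 (by equality of mixed partials for smooth functions — Schwarz / Clairaut).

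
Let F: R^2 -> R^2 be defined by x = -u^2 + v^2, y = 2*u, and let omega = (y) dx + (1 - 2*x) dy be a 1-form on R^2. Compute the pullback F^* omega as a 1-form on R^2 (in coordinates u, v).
F^* omega = (2 - 4*v^2) du + (4*u*v) dv

Using F^*(f dg) = (f ∘ F) d(g ∘ F), substitute each coordinate x_i by F_i(u, v) in f_i, and replace dx_i by d F_i = (∂F_i/∂u) du + (∂F_i/∂v) dv.
  For the x component: f_1(F) = 2*u; d F_1 = (-2*u) du + (2*v) dv
  For the y component: f_2(F) = 2*u^2 - 2*v^2 + 1; d F_2 = (2) du + (0) dv
Combining and collecting du, dv coefficients:
  coeff of du: 2 - 4*v^2
  coeff of dv: 4*u*v
F^* omega = (2 - 4*v^2) du + (4*u*v) dv.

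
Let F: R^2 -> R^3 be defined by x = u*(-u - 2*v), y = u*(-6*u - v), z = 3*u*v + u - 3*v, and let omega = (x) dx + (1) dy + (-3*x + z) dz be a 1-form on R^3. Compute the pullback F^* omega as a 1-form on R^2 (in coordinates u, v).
F^* omega = (2*u^3 + 15*u^2*v + 3*u^2 + 31*u*v^2 + 12*u*v - 11*u - 9*v^2 - 4*v) du + (11*u^3 + 31*u^2*v - 6*u^2 - 36*u*v - 4*u + 9*v) dv

Using F^*(f dg) = (f ∘ F) d(g ∘ F), substitute each coordinate x_i by F_i(u, v) in f_i, and replace dx_i by d F_i = (∂F_i/∂u) du + (∂F_i/∂v) dv.
  For the x component: f_1(F) = u*(-u - 2*v); d F_1 = (-2*u - 2*v) du + (-2*u) dv
  For the y component: f_2(F) = 1; d F_2 = (-12*u - v) du + (-u) dv
  For the z component: f_3(F) = 3*u^2 + 9*u*v + u - 3*v; d F_3 = (3*v + 1) du + (3*u - 3) dv
Combining and collecting du, dv coefficients:
  coeff of du: 2*u^3 + 15*u^2*v + 3*u^2 + 31*u*v^2 + 12*u*v - 11*u - 9*v^2 - 4*v
  coeff of dv: 11*u^3 + 31*u^2*v - 6*u^2 - 36*u*v - 4*u + 9*v
F^* omega = (2*u^3 + 15*u^2*v + 3*u^2 + 31*u*v^2 + 12*u*v - 11*u - 9*v^2 - 4*v) du + (11*u^3 + 31*u^2*v - 6*u^2 - 36*u*v - 4*u + 9*v) dv.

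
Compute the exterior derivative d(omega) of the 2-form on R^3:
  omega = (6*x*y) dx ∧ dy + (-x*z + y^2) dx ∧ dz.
d(omega) = (-2*y) dx ∧ dy ∧ dz

For a 2-form omega = sum_{i<j} g_{ij} dx_i ∧ dx_j, the exterior derivative is
  d(omega) = sum_{i<j} d(g_{ij}) ∧ dx_i ∧ dx_j = sum_{i<j, k} (∂g_{ij}/∂x_k) dx_k ∧ dx_i ∧ dx_j.
Expand each term, using dx_k ∧ dx_i ∧ dx_j = sgn(permutation) dx_{(a)} ∧ dx_{(b)} ∧ dx_{(c)} with (a < b < c) sorted:
  d(-x*z + y^2) includes (∂/∂y)(-x*z + y^2) dy = (2*y) dy, which multiplied by dx ∧ dz gives (-2*y) dx ∧ dy ∧ dz
Collecting like 3-forms: d(omega) = (-2*y) dx ∧ dy ∧ dz.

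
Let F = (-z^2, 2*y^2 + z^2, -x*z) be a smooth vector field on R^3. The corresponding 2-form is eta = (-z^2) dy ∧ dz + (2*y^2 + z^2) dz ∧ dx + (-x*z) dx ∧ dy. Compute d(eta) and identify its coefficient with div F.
d(eta) = (-x + 4*y) dx ∧ dy ∧ dz; div F = -x + 4*y

For a 2-form in R^3 of the form above, applying d gives a 3-form with coefficient ∂P/∂x + ∂Q/∂y + ∂R/∂z:
  ∂P/∂x = 0
  ∂Q/∂y = 4*y
  ∂R/∂z = -x
Sum = -x + 4*y, which is exactly div F.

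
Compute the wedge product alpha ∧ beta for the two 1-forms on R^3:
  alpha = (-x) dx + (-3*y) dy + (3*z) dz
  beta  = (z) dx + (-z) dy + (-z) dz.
alpha ∧ beta = (z*(x + 3*y)) dx ∧ dy + (z*(x - 3*z)) dx ∧ dz + (3*z*(y + z)) dy ∧ dz

Distribute the wedge, using dx_i ∧ dx_j = -dx_j ∧ dx_i and dx_i ∧ dx_i = 0. For each pair (i, j) with i < j, the coefficient of dx_i ∧ dx_j in alpha ∧ beta is (alpha_i * beta_j - alpha_j * beta_i). Collecting: alpha ∧ beta = (z*(x + 3*y)) dx ∧ dy + (z*(x - 3*z)) dx ∧ dz + (3*z*(y + z)) dy ∧ dz.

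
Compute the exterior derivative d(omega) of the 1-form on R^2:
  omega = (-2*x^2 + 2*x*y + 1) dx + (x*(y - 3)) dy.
d(omega) = (-2*x + y - 3) dx ∧ dy

For a 1-form omega = sum_i f_i dx_i, the exterior derivative is
  d(omega) = sum_{i < j} (∂f_j/∂x_i - ∂f_i/∂x_j) dx_i ∧ dx_j.
  coefficient of dx ∧ dy: ∂f_2/∂x - ∂f_1/∂y = ∂(x*(y - 3))/∂x - ∂(-2*x^2 + 2*x*y + 1)/∂y = -2*x + y - 3
Assembling: d(omega) = (-2*x + y - 3) dx ∧ dy.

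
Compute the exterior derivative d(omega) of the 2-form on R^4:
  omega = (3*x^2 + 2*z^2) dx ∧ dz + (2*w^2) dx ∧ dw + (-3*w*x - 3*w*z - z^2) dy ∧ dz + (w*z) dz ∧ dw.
d(omega) = (-3*w) dx ∧ dy ∧ dz + (-3*x - 3*z) dy ∧ dz ∧ dw

For a 2-form omega = sum_{i<j} g_{ij} dx_i ∧ dx_j, the exterior derivative is
  d(omega) = sum_{i<j} d(g_{ij}) ∧ dx_i ∧ dx_j = sum_{i<j, k} (∂g_{ij}/∂x_k) dx_k ∧ dx_i ∧ dx_j.
Expand each term, using dx_k ∧ dx_i ∧ dx_j = sgn(permutation) dx_{(a)} ∧ dx_{(b)} ∧ dx_{(c)} with (a < b < c) sorted:
  d(-3*w*x - 3*w*z - z^2) includes (∂/∂x)(-3*w*x - 3*w*z - z^2) dx = (-3*w) dx, which multiplied by dy ∧ dz gives (-3*w) dx ∧ dy ∧ dz
  d(-3*w*x - 3*w*z - z^2) includes (∂/∂w)(-3*w*x - 3*w*z - z^2) dw = (-3*x - 3*z) dw, which multiplied by dy ∧ dz gives (-3*x - 3*z) dy ∧ dz ∧ dw
Collecting like 3-forms: d(omega) = (-3*w) dx ∧ dy ∧ dz + (-3*x - 3*z) dy ∧ dz ∧ dw.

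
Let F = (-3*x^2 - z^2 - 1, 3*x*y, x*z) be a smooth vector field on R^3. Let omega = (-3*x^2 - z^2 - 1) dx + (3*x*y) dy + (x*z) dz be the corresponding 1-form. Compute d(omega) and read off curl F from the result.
d(omega) = (0) dy ∧ dz + (-3*z) dz ∧ dx + (3*y) dx ∧ dy; curl F = (0, -3*z, 3*y)

d omega = sum_{i<j} (∂f_j/∂x_i - ∂f_i/∂x_j) dx_i ∧ dx_j. Under the identification (dy ∧ dz, dz ∧ dx, dx ∧ dy) ↔ (e_x, e_y, e_z), the coefficients are exactly the components of curl F. Compute:
  ∂R/∂y - ∂Q/∂z = (0) - (0) = 0
  ∂P/∂z - ∂R/∂x = (-2*z) - (z) = -3*z
  ∂Q/∂x - ∂P/∂y = (3*y) - (0) = 3*y.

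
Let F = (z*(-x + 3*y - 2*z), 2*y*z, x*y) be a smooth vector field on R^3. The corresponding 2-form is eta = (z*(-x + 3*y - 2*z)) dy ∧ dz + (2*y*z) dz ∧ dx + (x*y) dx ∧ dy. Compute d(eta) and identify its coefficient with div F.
d(eta) = (z) dx ∧ dy ∧ dz; div F = z

For a 2-form in R^3 of the form above, applying d gives a 3-form with coefficient ∂P/∂x + ∂Q/∂y + ∂R/∂z:
  ∂P/∂x = -z
  ∂Q/∂y = 2*z
  ∂R/∂z = 0
Sum = z, which is exactly div F.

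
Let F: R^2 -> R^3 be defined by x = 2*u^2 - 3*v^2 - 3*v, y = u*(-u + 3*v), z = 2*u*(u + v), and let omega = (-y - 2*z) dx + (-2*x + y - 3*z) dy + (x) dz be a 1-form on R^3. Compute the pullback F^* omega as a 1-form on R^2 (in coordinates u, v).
F^* omega = (18*u^3 - 51*u^2*v - 33*u*v^2 - 24*u*v + 12*v^3 + 12*v^2) du + (u*(-29*u^2 + 9*u*v + 9*u + 54*v^2 + 33*v)) dv

Using F^*(f dg) = (f ∘ F) d(g ∘ F), substitute each coordinate x_i by F_i(u, v) in f_i, and replace dx_i by d F_i = (∂F_i/∂u) du + (∂F_i/∂v) dv.
  For the x component: f_1(F) = u*(-3*u - 7*v); d F_1 = (4*u) du + (-6*v - 3) dv
  For the y component: f_2(F) = -11*u^2 - 3*u*v + 6*v^2 + 6*v; d F_2 = (-2*u + 3*v) du + (3*u) dv
  For the z component: f_3(F) = 2*u^2 - 3*v^2 - 3*v; d F_3 = (4*u + 2*v) du + (2*u) dv
Combining and collecting du, dv coefficients:
  coeff of du: 18*u^3 - 51*u^2*v - 33*u*v^2 - 24*u*v + 12*v^3 + 12*v^2
  coeff of dv: u*(-29*u^2 + 9*u*v + 9*u + 54*v^2 + 33*v)
F^* omega = (18*u^3 - 51*u^2*v - 33*u*v^2 - 24*u*v + 12*v^3 + 12*v^2) du + (u*(-29*u^2 + 9*u*v + 9*u + 54*v^2 + 33*v)) dv.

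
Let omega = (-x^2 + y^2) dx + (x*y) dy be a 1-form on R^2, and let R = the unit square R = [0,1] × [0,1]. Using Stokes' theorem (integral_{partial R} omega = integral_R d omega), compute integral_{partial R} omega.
integral_(partial R) omega = -1/2

Stokes: integral_partial_R omega = integral_R d omega with d omega = (∂Q/∂x - ∂P/∂y) dx ∧ dy.
  ∂Q/∂x = y
  ∂P/∂y = 2*y
  integrand = ∂Q/∂x - ∂P/∂y = -y.
Integrating over R: integral_0^1 integral_0^1 (-y) dx dy = -1/2.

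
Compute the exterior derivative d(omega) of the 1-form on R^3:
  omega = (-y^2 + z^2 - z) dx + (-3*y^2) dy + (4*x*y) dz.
d(omega) = (2*y) dx ∧ dy + (4*y - 2*z + 1) dx ∧ dz + (4*x) dy ∧ dz

For a 1-form omega = sum_i f_i dx_i, the exterior derivative is
  d(omega) = sum_{i < j} (∂f_j/∂x_i - ∂f_i/∂x_j) dx_i ∧ dx_j.
  coefficient of dx ∧ dy: ∂f_2/∂x - ∂f_1/∂y = ∂(-3*y^2)/∂x - ∂(-y^2 + z^2 - z)/∂y = 2*y
  coefficient of dx ∧ dz: ∂f_3/∂x - ∂f_1/∂z = ∂(4*x*y)/∂x - ∂(-y^2 + z^2 - z)/∂z = 4*y - 2*z + 1
  coefficient of dy ∧ dz: ∂f_3/∂y - ∂f_2/∂z = ∂(4*x*y)/∂y - ∂(-3*y^2)/∂z = 4*x
Assembling: d(omega) = (2*y) dx ∧ dy + (4*y - 2*z + 1) dx ∧ dz + (4*x) dy ∧ dz.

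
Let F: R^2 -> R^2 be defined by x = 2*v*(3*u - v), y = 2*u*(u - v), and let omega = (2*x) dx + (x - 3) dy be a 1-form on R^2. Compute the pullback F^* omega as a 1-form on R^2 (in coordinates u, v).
F^* omega = (24*u^2*v + 52*u*v^2 - 12*u - 20*v^3 + 6*v) du + (60*u^2*v - 68*u*v^2 + 6*u + 16*v^3) dv

Using F^*(f dg) = (f ∘ F) d(g ∘ F), substitute each coordinate x_i by F_i(u, v) in f_i, and replace dx_i by d F_i = (∂F_i/∂u) du + (∂F_i/∂v) dv.
  For the x component: f_1(F) = 4*v*(3*u - v); d F_1 = (6*v) du + (6*u - 4*v) dv
  For the y component: f_2(F) = 6*u*v - 2*v^2 - 3; d F_2 = (4*u - 2*v) du + (-2*u) dv
Combining and collecting du, dv coefficients:
  coeff of du: 24*u^2*v + 52*u*v^2 - 12*u - 20*v^3 + 6*v
  coeff of dv: 60*u^2*v - 68*u*v^2 + 6*u + 16*v^3
F^* omega = (24*u^2*v + 52*u*v^2 - 12*u - 20*v^3 + 6*v) du + (60*u^2*v - 68*u*v^2 + 6*u + 16*v^3) dv.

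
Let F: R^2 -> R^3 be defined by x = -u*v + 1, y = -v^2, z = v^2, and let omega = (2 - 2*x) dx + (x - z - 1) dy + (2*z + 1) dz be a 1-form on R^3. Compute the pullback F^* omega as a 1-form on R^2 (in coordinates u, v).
F^* omega = (-2*u*v^2) du + (2*v*(-u^2 + u*v + 3*v^2 + 1)) dv

Using F^*(f dg) = (f ∘ F) d(g ∘ F), substitute each coordinate x_i by F_i(u, v) in f_i, and replace dx_i by d F_i = (∂F_i/∂u) du + (∂F_i/∂v) dv.
  For the x component: f_1(F) = 2*u*v; d F_1 = (-v) du + (-u) dv
  For the y component: f_2(F) = v*(-u - v); d F_2 = (0) du + (-2*v) dv
  For the z component: f_3(F) = 2*v^2 + 1; d F_3 = (0) du + (2*v) dv
Combining and collecting du, dv coefficients:
  coeff of du: -2*u*v^2
  coeff of dv: 2*v*(-u^2 + u*v + 3*v^2 + 1)
F^* omega = (-2*u*v^2) du + (2*v*(-u^2 + u*v + 3*v^2 + 1)) dv.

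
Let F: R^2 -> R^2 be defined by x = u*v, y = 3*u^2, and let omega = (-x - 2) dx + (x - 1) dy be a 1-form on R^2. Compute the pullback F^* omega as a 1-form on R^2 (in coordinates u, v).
F^* omega = (6*u^2*v - u*v^2 - 6*u - 2*v) du + (u*(-u*v - 2)) dv

Using F^*(f dg) = (f ∘ F) d(g ∘ F), substitute each coordinate x_i by F_i(u, v) in f_i, and replace dx_i by d F_i = (∂F_i/∂u) du + (∂F_i/∂v) dv.
  For the x component: f_1(F) = -u*v - 2; d F_1 = (v) du + (u) dv
  For the y component: f_2(F) = u*v - 1; d F_2 = (6*u) du + (0) dv
Combining and collecting du, dv coefficients:
  coeff of du: 6*u^2*v - u*v^2 - 6*u - 2*v
  coeff of dv: u*(-u*v - 2)
F^* omega = (6*u^2*v - u*v^2 - 6*u - 2*v) du + (u*(-u*v - 2)) dv.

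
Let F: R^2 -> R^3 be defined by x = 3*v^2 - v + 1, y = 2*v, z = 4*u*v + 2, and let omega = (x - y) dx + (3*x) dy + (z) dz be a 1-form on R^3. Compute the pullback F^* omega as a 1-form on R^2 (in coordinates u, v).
F^* omega = (8*v*(2*u*v + 1)) du + (16*u^2*v + 8*u + 18*v^3 - 3*v^2 + 3*v + 5) dv

Using F^*(f dg) = (f ∘ F) d(g ∘ F), substitute each coordinate x_i by F_i(u, v) in f_i, and replace dx_i by d F_i = (∂F_i/∂u) du + (∂F_i/∂v) dv.
  For the x component: f_1(F) = 3*v^2 - 3*v + 1; d F_1 = (0) du + (6*v - 1) dv
  For the y component: f_2(F) = 9*v^2 - 3*v + 3; d F_2 = (0) du + (2) dv
  For the z component: f_3(F) = 4*u*v + 2; d F_3 = (4*v) du + (4*u) dv
Combining and collecting du, dv coefficients:
  coeff of du: 8*v*(2*u*v + 1)
  coeff of dv: 16*u^2*v + 8*u + 18*v^3 - 3*v^2 + 3*v + 5
F^* omega = (8*v*(2*u*v + 1)) du + (16*u^2*v + 8*u + 18*v^3 - 3*v^2 + 3*v + 5) dv.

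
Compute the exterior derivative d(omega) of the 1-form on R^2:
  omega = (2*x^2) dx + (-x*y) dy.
d(omega) = (-y) dx ∧ dy

For a 1-form omega = sum_i f_i dx_i, the exterior derivative is
  d(omega) = sum_{i < j} (∂f_j/∂x_i - ∂f_i/∂x_j) dx_i ∧ dx_j.
  coefficient of dx ∧ dy: ∂f_2/∂x - ∂f_1/∂y = ∂(-x*y)/∂x - ∂(2*x^2)/∂y = -y
Assembling: d(omega) = (-y) dx ∧ dy.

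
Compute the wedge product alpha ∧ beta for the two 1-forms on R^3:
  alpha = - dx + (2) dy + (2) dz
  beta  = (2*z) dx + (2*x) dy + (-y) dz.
alpha ∧ beta = (-2*x - 4*z) dx ∧ dy + (y - 4*z) dx ∧ dz + (-4*x - 2*y) dy ∧ dz

Distribute the wedge, using dx_i ∧ dx_j = -dx_j ∧ dx_i and dx_i ∧ dx_i = 0. For each pair (i, j) with i < j, the coefficient of dx_i ∧ dx_j in alpha ∧ beta is (alpha_i * beta_j - alpha_j * beta_i). Collecting: alpha ∧ beta = (-2*x - 4*z) dx ∧ dy + (y - 4*z) dx ∧ dz + (-4*x - 2*y) dy ∧ dz.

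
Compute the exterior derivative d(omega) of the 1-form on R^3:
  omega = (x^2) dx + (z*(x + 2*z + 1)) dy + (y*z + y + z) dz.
d(omega) = (z) dx ∧ dy + (-x - 3*z) dy ∧ dz

For a 1-form omega = sum_i f_i dx_i, the exterior derivative is
  d(omega) = sum_{i < j} (∂f_j/∂x_i - ∂f_i/∂x_j) dx_i ∧ dx_j.
  coefficient of dx ∧ dy: ∂f_2/∂x - ∂f_1/∂y = ∂(z*(x + 2*z + 1))/∂x - ∂(x^2)/∂y = z
  coefficient of dy ∧ dz: ∂f_3/∂y - ∂f_2/∂z = ∂(y*z + y + z)/∂y - ∂(z*(x + 2*z + 1))/∂z = -x - 3*z
Assembling: d(omega) = (z) dx ∧ dy + (-x - 3*z) dy ∧ dz.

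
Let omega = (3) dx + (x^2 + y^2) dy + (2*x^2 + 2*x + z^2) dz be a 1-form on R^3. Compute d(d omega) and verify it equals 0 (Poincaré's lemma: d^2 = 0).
d(d omega) = 0

Step 1: d omega = sum_{i<j} (∂f_j/∂x_i - ∂f_i/∂x_j) dx_i ∧ dx_j:
  coeff of dx ∧ dy: 2*x
  coeff of dx ∧ dz: 4*x + 2
  coeff of dy ∧ dz: 0
Step 2: Apply d again to each 2-form coefficient. The only possible 3-form in R^3 is dx ∧ dy ∧ dz, with coefficient
  ∂(coeff of dy∧dz)/∂x - ∂(coeff of dx∧dz)/∂y + ∂(coeff of dx∧dy)/∂z
  = ∂/∂x (0) - ∂/∂y (4*x + 2) + ∂/∂z (2*x).
Each of these terms simplifies to sums of mixed partials that cancel in pairs. The result is 0 (by equality of mixed partials for smooth functions — Schwarz / Clairaut).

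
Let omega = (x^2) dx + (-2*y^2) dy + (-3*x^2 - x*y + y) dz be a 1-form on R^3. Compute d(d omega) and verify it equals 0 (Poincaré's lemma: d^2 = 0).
d(d omega) = 0

Step 1: d omega = sum_{i<j} (∂f_j/∂x_i - ∂f_i/∂x_j) dx_i ∧ dx_j:
  coeff of dx ∧ dy: 0
  coeff of dx ∧ dz: -6*x - y
  coeff of dy ∧ dz: 1 - x
Step 2: Apply d again to each 2-form coefficient. The only possible 3-form in R^3 is dx ∧ dy ∧ dz, with coefficient
  ∂(coeff of dy∧dz)/∂x - ∂(coeff of dx∧dz)/∂y + ∂(coeff of dx∧dy)/∂z
  = ∂/∂x (1 - x) - ∂/∂y (-6*x - y) + ∂/∂z (0).
Each of these terms simplifies to sums of mixed partials that cancel in pairs. The result is 0 (by equality of mixed partials for smooth functions — Schwarz / Clairaut).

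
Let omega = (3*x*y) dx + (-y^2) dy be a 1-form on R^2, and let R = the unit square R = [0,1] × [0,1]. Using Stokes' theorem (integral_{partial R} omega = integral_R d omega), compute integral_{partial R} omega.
integral_(partial R) omega = -3/2

Stokes: integral_partial_R omega = integral_R d omega with d omega = (∂Q/∂x - ∂P/∂y) dx ∧ dy.
  ∂Q/∂x = 0
  ∂P/∂y = 3*x
  integrand = ∂Q/∂x - ∂P/∂y = -3*x.
Integrating over R: integral_0^1 integral_0^1 (-3*x) dx dy = -3/2.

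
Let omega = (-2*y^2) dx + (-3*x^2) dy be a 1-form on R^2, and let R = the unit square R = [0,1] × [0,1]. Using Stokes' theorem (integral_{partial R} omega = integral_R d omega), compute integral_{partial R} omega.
integral_(partial R) omega = -1

Stokes: integral_partial_R omega = integral_R d omega with d omega = (∂Q/∂x - ∂P/∂y) dx ∧ dy.
  ∂Q/∂x = -6*x
  ∂P/∂y = -4*y
  integrand = ∂Q/∂x - ∂P/∂y = -6*x + 4*y.
Integrating over R: integral_0^1 integral_0^1 (-6*x + 4*y) dx dy = -1.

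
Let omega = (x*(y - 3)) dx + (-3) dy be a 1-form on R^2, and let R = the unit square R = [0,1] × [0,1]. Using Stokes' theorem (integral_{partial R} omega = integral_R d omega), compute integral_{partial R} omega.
integral_(partial R) omega = -1/2

Stokes: integral_partial_R omega = integral_R d omega with d omega = (∂Q/∂x - ∂P/∂y) dx ∧ dy.
  ∂Q/∂x = 0
  ∂P/∂y = x
  integrand = ∂Q/∂x - ∂P/∂y = -x.
Integrating over R: integral_0^1 integral_0^1 (-x) dx dy = -1/2.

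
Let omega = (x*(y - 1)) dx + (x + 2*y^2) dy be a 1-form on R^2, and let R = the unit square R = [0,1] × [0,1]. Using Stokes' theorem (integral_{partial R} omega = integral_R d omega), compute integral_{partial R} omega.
integral_(partial R) omega = 1/2

Stokes: integral_partial_R omega = integral_R d omega with d omega = (∂Q/∂x - ∂P/∂y) dx ∧ dy.
  ∂Q/∂x = 1
  ∂P/∂y = x
  integrand = ∂Q/∂x - ∂P/∂y = 1 - x.
Integrating over R: integral_0^1 integral_0^1 (1 - x) dx dy = 1/2.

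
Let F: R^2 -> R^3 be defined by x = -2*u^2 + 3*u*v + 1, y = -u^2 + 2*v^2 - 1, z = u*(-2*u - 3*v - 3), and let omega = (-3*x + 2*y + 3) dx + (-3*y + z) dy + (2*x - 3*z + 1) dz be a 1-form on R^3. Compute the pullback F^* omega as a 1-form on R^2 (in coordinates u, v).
F^* omega = (-26*u^3 - 12*u^2*v - 36*u^2 - 76*u*v^2 - 72*u*v - 37*u + 12*v^3 - 15*v - 9) du + (6*u^3 - 68*u^2*v - 27*u^2 - 12*u*v - 15*u - 24*v^3 + 12*v) dv

Using F^*(f dg) = (f ∘ F) d(g ∘ F), substitute each coordinate x_i by F_i(u, v) in f_i, and replace dx_i by d F_i = (∂F_i/∂u) du + (∂F_i/∂v) dv.
  For the x component: f_1(F) = 4*u^2 - 9*u*v + 4*v^2 - 2; d F_1 = (-4*u + 3*v) du + (3*u) dv
  For the y component: f_2(F) = u^2 - 3*u*v - 3*u - 6*v^2 + 3; d F_2 = (-2*u) du + (4*v) dv
  For the z component: f_3(F) = 2*u^2 + 15*u*v + 9*u + 3; d F_3 = (-4*u - 3*v - 3) du + (-3*u) dv
Combining and collecting du, dv coefficients:
  coeff of du: -26*u^3 - 12*u^2*v - 36*u^2 - 76*u*v^2 - 72*u*v - 37*u + 12*v^3 - 15*v - 9
  coeff of dv: 6*u^3 - 68*u^2*v - 27*u^2 - 12*u*v - 15*u - 24*v^3 + 12*v
F^* omega = (-26*u^3 - 12*u^2*v - 36*u^2 - 76*u*v^2 - 72*u*v - 37*u + 12*v^3 - 15*v - 9) du + (6*u^3 - 68*u^2*v - 27*u^2 - 12*u*v - 15*u - 24*v^3 + 12*v) dv.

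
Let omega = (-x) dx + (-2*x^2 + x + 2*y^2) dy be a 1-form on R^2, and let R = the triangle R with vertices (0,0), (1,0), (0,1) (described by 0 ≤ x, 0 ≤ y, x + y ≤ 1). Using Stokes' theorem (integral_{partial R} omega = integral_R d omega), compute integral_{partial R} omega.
integral_(partial R) omega = -1/6

Stokes: integral_partial_R omega = integral_R d omega with d omega = (∂Q/∂x - ∂P/∂y) dx ∧ dy.
  ∂Q/∂x = 1 - 4*x
  ∂P/∂y = 0
  integrand = ∂Q/∂x - ∂P/∂y = 1 - 4*x.
Integrating over R: integral_0^1 integral_0^{1-x} (1 - 4*x) dy dx = -1/6.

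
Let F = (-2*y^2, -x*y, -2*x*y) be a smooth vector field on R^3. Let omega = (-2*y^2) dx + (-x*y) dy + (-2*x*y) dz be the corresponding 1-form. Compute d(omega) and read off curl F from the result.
d(omega) = (-2*x) dy ∧ dz + (2*y) dz ∧ dx + (3*y) dx ∧ dy; curl F = (-2*x, 2*y, 3*y)

d omega = sum_{i<j} (∂f_j/∂x_i - ∂f_i/∂x_j) dx_i ∧ dx_j. Under the identification (dy ∧ dz, dz ∧ dx, dx ∧ dy) ↔ (e_x, e_y, e_z), the coefficients are exactly the components of curl F. Compute:
  ∂R/∂y - ∂Q/∂z = (-2*x) - (0) = -2*x
  ∂P/∂z - ∂R/∂x = (0) - (-2*y) = 2*y
  ∂Q/∂x - ∂P/∂y = (-y) - (-4*y) = 3*y.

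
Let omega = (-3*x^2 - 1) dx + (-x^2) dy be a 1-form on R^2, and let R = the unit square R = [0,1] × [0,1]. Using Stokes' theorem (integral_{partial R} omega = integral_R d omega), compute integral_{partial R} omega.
integral_(partial R) omega = -1

Stokes: integral_partial_R omega = integral_R d omega with d omega = (∂Q/∂x - ∂P/∂y) dx ∧ dy.
  ∂Q/∂x = -2*x
  ∂P/∂y = 0
  integrand = ∂Q/∂x - ∂P/∂y = -2*x.
Integrating over R: integral_0^1 integral_0^1 (-2*x) dx dy = -1.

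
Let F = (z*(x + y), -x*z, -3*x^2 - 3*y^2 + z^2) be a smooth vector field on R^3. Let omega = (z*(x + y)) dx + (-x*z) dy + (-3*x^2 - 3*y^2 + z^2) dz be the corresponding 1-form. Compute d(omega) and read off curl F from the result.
d(omega) = (x - 6*y) dy ∧ dz + (7*x + y) dz ∧ dx + (-2*z) dx ∧ dy; curl F = (x - 6*y, 7*x + y, -2*z)

d omega = sum_{i<j} (∂f_j/∂x_i - ∂f_i/∂x_j) dx_i ∧ dx_j. Under the identification (dy ∧ dz, dz ∧ dx, dx ∧ dy) ↔ (e_x, e_y, e_z), the coefficients are exactly the components of curl F. Compute:
  ∂R/∂y - ∂Q/∂z = (-6*y) - (-x) = x - 6*y
  ∂P/∂z - ∂R/∂x = (x + y) - (-6*x) = 7*x + y
  ∂Q/∂x - ∂P/∂y = (-z) - (z) = -2*z.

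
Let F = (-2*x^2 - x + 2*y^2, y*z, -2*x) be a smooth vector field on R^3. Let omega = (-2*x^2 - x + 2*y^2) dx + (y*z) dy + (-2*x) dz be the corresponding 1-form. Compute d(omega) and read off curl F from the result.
d(omega) = (-y) dy ∧ dz + (2) dz ∧ dx + (-4*y) dx ∧ dy; curl F = (-y, 2, -4*y)

d omega = sum_{i<j} (∂f_j/∂x_i - ∂f_i/∂x_j) dx_i ∧ dx_j. Under the identification (dy ∧ dz, dz ∧ dx, dx ∧ dy) ↔ (e_x, e_y, e_z), the coefficients are exactly the components of curl F. Compute:
  ∂R/∂y - ∂Q/∂z = (0) - (y) = -y
  ∂P/∂z - ∂R/∂x = (0) - (-2) = 2
  ∂Q/∂x - ∂P/∂y = (0) - (4*y) = -4*y.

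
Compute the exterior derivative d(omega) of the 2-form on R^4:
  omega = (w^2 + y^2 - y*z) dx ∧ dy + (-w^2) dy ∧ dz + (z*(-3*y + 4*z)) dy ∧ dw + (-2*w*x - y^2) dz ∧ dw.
d(omega) = (-y) dx ∧ dy ∧ dz + (2*w) dx ∧ dy ∧ dw + (-2*w + y - 8*z) dy ∧ dz ∧ dw + (-2*w) dx ∧ dz ∧ dw

For a 2-form omega = sum_{i<j} g_{ij} dx_i ∧ dx_j, the exterior derivative is
  d(omega) = sum_{i<j} d(g_{ij}) ∧ dx_i ∧ dx_j = sum_{i<j, k} (∂g_{ij}/∂x_k) dx_k ∧ dx_i ∧ dx_j.
Expand each term, using dx_k ∧ dx_i ∧ dx_j = sgn(permutation) dx_{(a)} ∧ dx_{(b)} ∧ dx_{(c)} with (a < b < c) sorted:
  d(w^2 + y^2 - y*z) includes (∂/∂z)(w^2 + y^2 - y*z) dz = (-y) dz, which multiplied by dx ∧ dy gives (-y) dx ∧ dy ∧ dz
  d(w^2 + y^2 - y*z) includes (∂/∂w)(w^2 + y^2 - y*z) dw = (2*w) dw, which multiplied by dx ∧ dy gives (2*w) dx ∧ dy ∧ dw
  d(-w^2) includes (∂/∂w)(-w^2) dw = (-2*w) dw, which multiplied by dy ∧ dz gives (-2*w) dy ∧ dz ∧ dw
  d(z*(-3*y + 4*z)) includes (∂/∂z)(z*(-3*y + 4*z)) dz = (-3*y + 8*z) dz, which multiplied by dy ∧ dw gives (3*y - 8*z) dy ∧ dz ∧ dw
  d(-2*w*x - y^2) includes (∂/∂x)(-2*w*x - y^2) dx = (-2*w) dx, which multiplied by dz ∧ dw gives (-2*w) dx ∧ dz ∧ dw
  d(-2*w*x - y^2) includes (∂/∂y)(-2*w*x - y^2) dy = (-2*y) dy, which multiplied by dz ∧ dw gives (-2*y) dy ∧ dz ∧ dw
Collecting like 3-forms: d(omega) = (-y) dx ∧ dy ∧ dz + (2*w) dx ∧ dy ∧ dw + (-2*w + y - 8*z) dy ∧ dz ∧ dw + (-2*w) dx ∧ dz ∧ dw.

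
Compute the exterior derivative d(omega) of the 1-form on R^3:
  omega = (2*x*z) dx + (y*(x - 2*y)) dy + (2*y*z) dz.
d(omega) = (y) dx ∧ dy + (-2*x) dx ∧ dz + (2*z) dy ∧ dz

For a 1-form omega = sum_i f_i dx_i, the exterior derivative is
  d(omega) = sum_{i < j} (∂f_j/∂x_i - ∂f_i/∂x_j) dx_i ∧ dx_j.
  coefficient of dx ∧ dy: ∂f_2/∂x - ∂f_1/∂y = ∂(y*(x - 2*y))/∂x - ∂(2*x*z)/∂y = y
  coefficient of dx ∧ dz: ∂f_3/∂x - ∂f_1/∂z = ∂(2*y*z)/∂x - ∂(2*x*z)/∂z = -2*x
  coefficient of dy ∧ dz: ∂f_3/∂y - ∂f_2/∂z = ∂(2*y*z)/∂y - ∂(y*(x - 2*y))/∂z = 2*z
Assembling: d(omega) = (y) dx ∧ dy + (-2*x) dx ∧ dz + (2*z) dy ∧ dz.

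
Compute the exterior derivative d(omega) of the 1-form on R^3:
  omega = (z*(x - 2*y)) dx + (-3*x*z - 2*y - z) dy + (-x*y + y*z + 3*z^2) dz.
d(omega) = (-z) dx ∧ dy + (-x + y) dx ∧ dz + (2*x + z + 1) dy ∧ dz

For a 1-form omega = sum_i f_i dx_i, the exterior derivative is
  d(omega) = sum_{i < j} (∂f_j/∂x_i - ∂f_i/∂x_j) dx_i ∧ dx_j.
  coefficient of dx ∧ dy: ∂f_2/∂x - ∂f_1/∂y = ∂(-3*x*z - 2*y - z)/∂x - ∂(z*(x - 2*y))/∂y = -z
  coefficient of dx ∧ dz: ∂f_3/∂x - ∂f_1/∂z = ∂(-x*y + y*z + 3*z^2)/∂x - ∂(z*(x - 2*y))/∂z = -x + y
  coefficient of dy ∧ dz: ∂f_3/∂y - ∂f_2/∂z = ∂(-x*y + y*z + 3*z^2)/∂y - ∂(-3*x*z - 2*y - z)/∂z = 2*x + z + 1
Assembling: d(omega) = (-z) dx ∧ dy + (-x + y) dx ∧ dz + (2*x + z + 1) dy ∧ dz.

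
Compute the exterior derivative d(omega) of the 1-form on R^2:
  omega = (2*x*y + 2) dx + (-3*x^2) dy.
d(omega) = (-8*x) dx ∧ dy

For a 1-form omega = sum_i f_i dx_i, the exterior derivative is
  d(omega) = sum_{i < j} (∂f_j/∂x_i - ∂f_i/∂x_j) dx_i ∧ dx_j.
  coefficient of dx ∧ dy: ∂f_2/∂x - ∂f_1/∂y = ∂(-3*x^2)/∂x - ∂(2*x*y + 2)/∂y = -8*x
Assembling: d(omega) = (-8*x) dx ∧ dy.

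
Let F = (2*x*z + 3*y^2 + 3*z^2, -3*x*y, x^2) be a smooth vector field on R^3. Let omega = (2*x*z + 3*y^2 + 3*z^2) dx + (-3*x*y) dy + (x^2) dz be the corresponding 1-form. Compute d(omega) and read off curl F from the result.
d(omega) = (0) dy ∧ dz + (6*z) dz ∧ dx + (-9*y) dx ∧ dy; curl F = (0, 6*z, -9*y)

d omega = sum_{i<j} (∂f_j/∂x_i - ∂f_i/∂x_j) dx_i ∧ dx_j. Under the identification (dy ∧ dz, dz ∧ dx, dx ∧ dy) ↔ (e_x, e_y, e_z), the coefficients are exactly the components of curl F. Compute:
  ∂R/∂y - ∂Q/∂z = (0) - (0) = 0
  ∂P/∂z - ∂R/∂x = (2*x + 6*z) - (2*x) = 6*z
  ∂Q/∂x - ∂P/∂y = (-3*y) - (6*y) = -9*y.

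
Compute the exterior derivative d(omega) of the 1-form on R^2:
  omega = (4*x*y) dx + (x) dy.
d(omega) = (1 - 4*x) dx ∧ dy

For a 1-form omega = sum_i f_i dx_i, the exterior derivative is
  d(omega) = sum_{i < j} (∂f_j/∂x_i - ∂f_i/∂x_j) dx_i ∧ dx_j.
  coefficient of dx ∧ dy: ∂f_2/∂x - ∂f_1/∂y = ∂(x)/∂x - ∂(4*x*y)/∂y = 1 - 4*x
Assembling: d(omega) = (1 - 4*x) dx ∧ dy.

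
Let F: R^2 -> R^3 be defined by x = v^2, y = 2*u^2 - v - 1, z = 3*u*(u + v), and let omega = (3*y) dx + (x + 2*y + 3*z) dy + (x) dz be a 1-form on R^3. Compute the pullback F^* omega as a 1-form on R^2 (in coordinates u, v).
F^* omega = (52*u^3 + 36*u^2*v + 10*u*v^2 - 8*u*v - 8*u + 3*v^3) du + (12*u^2*v - 13*u^2 + 3*u*v^2 - 9*u*v - 7*v^2 - 4*v + 2) dv

Using F^*(f dg) = (f ∘ F) d(g ∘ F), substitute each coordinate x_i by F_i(u, v) in f_i, and replace dx_i by d F_i = (∂F_i/∂u) du + (∂F_i/∂v) dv.
  For the x component: f_1(F) = 6*u^2 - 3*v - 3; d F_1 = (0) du + (2*v) dv
  For the y component: f_2(F) = 13*u^2 + 9*u*v + v^2 - 2*v - 2; d F_2 = (4*u) du + (-1) dv
  For the z component: f_3(F) = v^2; d F_3 = (6*u + 3*v) du + (3*u) dv
Combining and collecting du, dv coefficients:
  coeff of du: 52*u^3 + 36*u^2*v + 10*u*v^2 - 8*u*v - 8*u + 3*v^3
  coeff of dv: 12*u^2*v - 13*u^2 + 3*u*v^2 - 9*u*v - 7*v^2 - 4*v + 2
F^* omega = (52*u^3 + 36*u^2*v + 10*u*v^2 - 8*u*v - 8*u + 3*v^3) du + (12*u^2*v - 13*u^2 + 3*u*v^2 - 9*u*v - 7*v^2 - 4*v + 2) dv.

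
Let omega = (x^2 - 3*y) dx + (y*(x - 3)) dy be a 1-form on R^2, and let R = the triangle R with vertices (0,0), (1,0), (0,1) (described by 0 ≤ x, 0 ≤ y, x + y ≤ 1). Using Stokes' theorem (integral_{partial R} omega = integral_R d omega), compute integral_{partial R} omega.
integral_(partial R) omega = 5/3

Stokes: integral_partial_R omega = integral_R d omega with d omega = (∂Q/∂x - ∂P/∂y) dx ∧ dy.
  ∂Q/∂x = y
  ∂P/∂y = -3
  integrand = ∂Q/∂x - ∂P/∂y = y + 3.
Integrating over R: integral_0^1 integral_0^{1-x} (y + 3) dy dx = 5/3.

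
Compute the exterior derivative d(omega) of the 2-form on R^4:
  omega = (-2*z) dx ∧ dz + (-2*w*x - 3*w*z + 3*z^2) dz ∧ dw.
d(omega) = (-2*w) dx ∧ dz ∧ dw

For a 2-form omega = sum_{i<j} g_{ij} dx_i ∧ dx_j, the exterior derivative is
  d(omega) = sum_{i<j} d(g_{ij}) ∧ dx_i ∧ dx_j = sum_{i<j, k} (∂g_{ij}/∂x_k) dx_k ∧ dx_i ∧ dx_j.
Expand each term, using dx_k ∧ dx_i ∧ dx_j = sgn(permutation) dx_{(a)} ∧ dx_{(b)} ∧ dx_{(c)} with (a < b < c) sorted:
  d(-2*w*x - 3*w*z + 3*z^2) includes (∂/∂x)(-2*w*x - 3*w*z + 3*z^2) dx = (-2*w) dx, which multiplied by dz ∧ dw gives (-2*w) dx ∧ dz ∧ dw
Collecting like 3-forms: d(omega) = (-2*w) dx ∧ dz ∧ dw.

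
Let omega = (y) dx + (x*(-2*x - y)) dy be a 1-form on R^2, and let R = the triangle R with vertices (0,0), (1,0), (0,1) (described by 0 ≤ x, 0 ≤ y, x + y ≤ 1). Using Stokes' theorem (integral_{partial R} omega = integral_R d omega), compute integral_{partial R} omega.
integral_(partial R) omega = -4/3

Stokes: integral_partial_R omega = integral_R d omega with d omega = (∂Q/∂x - ∂P/∂y) dx ∧ dy.
  ∂Q/∂x = -4*x - y
  ∂P/∂y = 1
  integrand = ∂Q/∂x - ∂P/∂y = -4*x - y - 1.
Integrating over R: integral_0^1 integral_0^{1-x} (-4*x - y - 1) dy dx = -4/3.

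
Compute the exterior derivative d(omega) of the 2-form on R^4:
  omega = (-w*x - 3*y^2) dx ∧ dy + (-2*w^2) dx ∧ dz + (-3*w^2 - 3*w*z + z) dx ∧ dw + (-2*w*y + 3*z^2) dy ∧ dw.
d(omega) = (-x) dx ∧ dy ∧ dw + (-w - 1) dx ∧ dz ∧ dw + (-6*z) dy ∧ dz ∧ dw

For a 2-form omega = sum_{i<j} g_{ij} dx_i ∧ dx_j, the exterior derivative is
  d(omega) = sum_{i<j} d(g_{ij}) ∧ dx_i ∧ dx_j = sum_{i<j, k} (∂g_{ij}/∂x_k) dx_k ∧ dx_i ∧ dx_j.
Expand each term, using dx_k ∧ dx_i ∧ dx_j = sgn(permutation) dx_{(a)} ∧ dx_{(b)} ∧ dx_{(c)} with (a < b < c) sorted:
  d(-w*x - 3*y^2) includes (∂/∂w)(-w*x - 3*y^2) dw = (-x) dw, which multiplied by dx ∧ dy gives (-x) dx ∧ dy ∧ dw
  d(-2*w^2) includes (∂/∂w)(-2*w^2) dw = (-4*w) dw, which multiplied by dx ∧ dz gives (-4*w) dx ∧ dz ∧ dw
  d(-3*w^2 - 3*w*z + z) includes (∂/∂z)(-3*w^2 - 3*w*z + z) dz = (1 - 3*w) dz, which multiplied by dx ∧ dw gives (3*w - 1) dx ∧ dz ∧ dw
  d(-2*w*y + 3*z^2) includes (∂/∂z)(-2*w*y + 3*z^2) dz = (6*z) dz, which multiplied by dy ∧ dw gives (-6*z) dy ∧ dz ∧ dw
Collecting like 3-forms: d(omega) = (-x) dx ∧ dy ∧ dw + (-w - 1) dx ∧ dz ∧ dw + (-6*z) dy ∧ dz ∧ dw.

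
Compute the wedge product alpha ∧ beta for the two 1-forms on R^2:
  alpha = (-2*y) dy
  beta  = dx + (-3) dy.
alpha ∧ beta = (2*y) dx ∧ dy

Distribute the wedge, using dx_i ∧ dx_j = -dx_j ∧ dx_i and dx_i ∧ dx_i = 0. For each pair (i, j) with i < j, the coefficient of dx_i ∧ dx_j in alpha ∧ beta is (alpha_i * beta_j - alpha_j * beta_i). Collecting: alpha ∧ beta = (2*y) dx ∧ dy.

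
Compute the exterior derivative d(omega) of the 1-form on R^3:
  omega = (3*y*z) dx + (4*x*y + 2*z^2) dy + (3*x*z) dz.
d(omega) = (4*y - 3*z) dx ∧ dy + (-3*y + 3*z) dx ∧ dz + (-4*z) dy ∧ dz

For a 1-form omega = sum_i f_i dx_i, the exterior derivative is
  d(omega) = sum_{i < j} (∂f_j/∂x_i - ∂f_i/∂x_j) dx_i ∧ dx_j.
  coefficient of dx ∧ dy: ∂f_2/∂x - ∂f_1/∂y = ∂(4*x*y + 2*z^2)/∂x - ∂(3*y*z)/∂y = 4*y - 3*z
  coefficient of dx ∧ dz: ∂f_3/∂x - ∂f_1/∂z = ∂(3*x*z)/∂x - ∂(3*y*z)/∂z = -3*y + 3*z
  coefficient of dy ∧ dz: ∂f_3/∂y - ∂f_2/∂z = ∂(3*x*z)/∂y - ∂(4*x*y + 2*z^2)/∂z = -4*z
Assembling: d(omega) = (4*y - 3*z) dx ∧ dy + (-3*y + 3*z) dx ∧ dz + (-4*z) dy ∧ dz.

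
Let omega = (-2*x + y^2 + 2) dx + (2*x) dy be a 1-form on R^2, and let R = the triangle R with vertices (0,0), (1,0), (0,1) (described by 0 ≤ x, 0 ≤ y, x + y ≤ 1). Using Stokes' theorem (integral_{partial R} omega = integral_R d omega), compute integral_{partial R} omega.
integral_(partial R) omega = 2/3

Stokes: integral_partial_R omega = integral_R d omega with d omega = (∂Q/∂x - ∂P/∂y) dx ∧ dy.
  ∂Q/∂x = 2
  ∂P/∂y = 2*y
  integrand = ∂Q/∂x - ∂P/∂y = 2 - 2*y.
Integrating over R: integral_0^1 integral_0^{1-x} (2 - 2*y) dy dx = 2/3.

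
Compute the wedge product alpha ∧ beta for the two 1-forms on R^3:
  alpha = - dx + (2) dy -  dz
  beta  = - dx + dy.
alpha ∧ beta = (1) dx ∧ dy + (-1) dx ∧ dz + (1) dy ∧ dz

Distribute the wedge, using dx_i ∧ dx_j = -dx_j ∧ dx_i and dx_i ∧ dx_i = 0. For each pair (i, j) with i < j, the coefficient of dx_i ∧ dx_j in alpha ∧ beta is (alpha_i * beta_j - alpha_j * beta_i). Collecting: alpha ∧ beta = (1) dx ∧ dy + (-1) dx ∧ dz + (1) dy ∧ dz.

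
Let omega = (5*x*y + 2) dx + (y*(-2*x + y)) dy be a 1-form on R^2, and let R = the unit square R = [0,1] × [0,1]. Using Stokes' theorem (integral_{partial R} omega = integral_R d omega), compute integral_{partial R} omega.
integral_(partial R) omega = -7/2

Stokes: integral_partial_R omega = integral_R d omega with d omega = (∂Q/∂x - ∂P/∂y) dx ∧ dy.
  ∂Q/∂x = -2*y
  ∂P/∂y = 5*x
  integrand = ∂Q/∂x - ∂P/∂y = -5*x - 2*y.
Integrating over R: integral_0^1 integral_0^1 (-5*x - 2*y) dx dy = -7/2.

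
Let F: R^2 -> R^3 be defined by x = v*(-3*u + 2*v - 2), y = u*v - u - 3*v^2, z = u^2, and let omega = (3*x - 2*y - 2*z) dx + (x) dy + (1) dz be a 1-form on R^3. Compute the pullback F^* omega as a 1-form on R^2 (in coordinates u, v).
F^* omega = (6*u^2*v + 30*u*v^2 - 3*u*v + 2*u - 34*v^3 + 14*v^2 + 2*v) du + (6*u^3 + 22*u^2*v - 2*u^2 - 60*u*v^2 + 46*u*v - 4*u + 36*v^3 - 36*v^2 + 12*v) dv

Using F^*(f dg) = (f ∘ F) d(g ∘ F), substitute each coordinate x_i by F_i(u, v) in f_i, and replace dx_i by d F_i = (∂F_i/∂u) du + (∂F_i/∂v) dv.
  For the x component: f_1(F) = -2*u^2 - 11*u*v + 2*u + 12*v^2 - 6*v; d F_1 = (-3*v) du + (-3*u + 4*v - 2) dv
  For the y component: f_2(F) = v*(-3*u + 2*v - 2); d F_2 = (v - 1) du + (u - 6*v) dv
  For the z component: f_3(F) = 1; d F_3 = (2*u) du + (0) dv
Combining and collecting du, dv coefficients:
  coeff of du: 6*u^2*v + 30*u*v^2 - 3*u*v + 2*u - 34*v^3 + 14*v^2 + 2*v
  coeff of dv: 6*u^3 + 22*u^2*v - 2*u^2 - 60*u*v^2 + 46*u*v - 4*u + 36*v^3 - 36*v^2 + 12*v
F^* omega = (6*u^2*v + 30*u*v^2 - 3*u*v + 2*u - 34*v^3 + 14*v^2 + 2*v) du + (6*u^3 + 22*u^2*v - 2*u^2 - 60*u*v^2 + 46*u*v - 4*u + 36*v^3 - 36*v^2 + 12*v) dv.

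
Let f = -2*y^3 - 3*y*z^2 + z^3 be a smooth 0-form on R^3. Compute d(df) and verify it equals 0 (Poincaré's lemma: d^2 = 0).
d(df) = 0

Step 1: df = sum_i (∂f/∂x_i) dx_i = (0) dx + (-6*y^2 - 3*z^2) dy + (3*z*(-2*y + z)) dz.
Step 2: Apply d again. Using the 1-form formula, the coefficient of dx ∧ dy in d(df) is ∂^2 f/∂x ∂y - ∂^2 f/∂y ∂x = (0) - (0) = 0 (equality of mixed partials for smooth f).
Similarly for dx ∧ dz and dy ∧ dz — all coefficients vanish. So d(df) = 0.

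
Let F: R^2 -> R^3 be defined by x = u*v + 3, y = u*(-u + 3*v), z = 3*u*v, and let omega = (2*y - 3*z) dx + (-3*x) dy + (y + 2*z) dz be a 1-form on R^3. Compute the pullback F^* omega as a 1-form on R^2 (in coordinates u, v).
F^* omega = (u^2*v + 15*u*v^2 + 18*u - 27*v) du + (u*(-5*u^2 + 15*u*v - 27)) dv

Using F^*(f dg) = (f ∘ F) d(g ∘ F), substitute each coordinate x_i by F_i(u, v) in f_i, and replace dx_i by d F_i = (∂F_i/∂u) du + (∂F_i/∂v) dv.
  For the x component: f_1(F) = u*(-2*u - 3*v); d F_1 = (v) du + (u) dv
  For the y component: f_2(F) = -3*u*v - 9; d F_2 = (-2*u + 3*v) du + (3*u) dv
  For the z component: f_3(F) = u*(-u + 9*v); d F_3 = (3*v) du + (3*u) dv
Combining and collecting du, dv coefficients:
  coeff of du: u^2*v + 15*u*v^2 + 18*u - 27*v
  coeff of dv: u*(-5*u^2 + 15*u*v - 27)
F^* omega = (u^2*v + 15*u*v^2 + 18*u - 27*v) du + (u*(-5*u^2 + 15*u*v - 27)) dv.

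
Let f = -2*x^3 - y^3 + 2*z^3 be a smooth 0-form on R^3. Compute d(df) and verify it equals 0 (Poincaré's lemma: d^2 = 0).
d(df) = 0

Step 1: df = sum_i (∂f/∂x_i) dx_i = (-6*x^2) dx + (-3*y^2) dy + (6*z^2) dz.
Step 2: Apply d again. Using the 1-form formula, the coefficient of dx ∧ dy in d(df) is ∂^2 f/∂x ∂y - ∂^2 f/∂y ∂x = (0) - (0) = 0 (equality of mixed partials for smooth f).
Similarly for dx ∧ dz and dy ∧ dz — all coefficients vanish. So d(df) = 0.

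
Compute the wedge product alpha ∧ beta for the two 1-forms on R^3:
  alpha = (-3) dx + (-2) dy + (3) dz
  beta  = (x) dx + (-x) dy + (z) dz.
alpha ∧ beta = (5*x) dx ∧ dy + (-3*x - 3*z) dx ∧ dz + (3*x - 2*z) dy ∧ dz

Distribute the wedge, using dx_i ∧ dx_j = -dx_j ∧ dx_i and dx_i ∧ dx_i = 0. For each pair (i, j) with i < j, the coefficient of dx_i ∧ dx_j in alpha ∧ beta is (alpha_i * beta_j - alpha_j * beta_i). Collecting: alpha ∧ beta = (5*x) dx ∧ dy + (-3*x - 3*z) dx ∧ dz + (3*x - 2*z) dy ∧ dz.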